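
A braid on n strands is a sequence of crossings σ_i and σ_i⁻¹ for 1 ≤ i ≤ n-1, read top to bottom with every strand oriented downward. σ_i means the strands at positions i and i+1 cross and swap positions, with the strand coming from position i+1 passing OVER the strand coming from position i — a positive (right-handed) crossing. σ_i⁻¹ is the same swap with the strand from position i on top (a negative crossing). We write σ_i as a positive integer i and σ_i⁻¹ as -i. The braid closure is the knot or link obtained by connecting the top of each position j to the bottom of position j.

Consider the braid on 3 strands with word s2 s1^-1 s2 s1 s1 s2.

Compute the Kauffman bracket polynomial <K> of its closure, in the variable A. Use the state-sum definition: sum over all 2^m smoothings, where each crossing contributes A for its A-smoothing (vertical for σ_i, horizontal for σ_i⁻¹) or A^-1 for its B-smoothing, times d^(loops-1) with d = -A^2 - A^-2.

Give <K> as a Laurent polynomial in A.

A^8 - A^4 + 2 - A^-4 + A^-8 - A^-12

Derivation:
Braid: s2 s1^-1 s2 s1 s1 s2 on 3 strands, 6 crossings.
Writhe w = (#positive) - (#negative) = 5 - 1 = 4.
Computing the Kauffman bracket via state sum. There are 2^6 = 64 states.
Each crossing splits two ways (0=vertical, 1=horizontal). The state's weight is A^(#A-smoothings - #B-smoothings) * d^(loops - 1).
Tabulate the states by total A-exponent and number of loops L (A-exp: L × count):
  A^6: L=2 ×1
  A^4: L=1 ×3, L=3 ×3
  A^2: L=2 ×14, L=4 ×1
  A^0: L=1 ×10, L=3 ×10
  A^-2: L=2 ×13, L=4 ×2
  A^-4: L=3 ×6
  A^-6: L=4 ×1
Each group contributes A^e * Σ count * d^(L-1):
Powers of d = -A^2 - A^-2: d^2 = A^4 + 2 + A^-4; d^3 = -A^6 - 3*A^2 - 3*A^-2 - A^-6.
  A^6 * (d) = -A^8 - A^4
  A^4 * (3 + 3*d^2) = 3*A^8 + 9*A^4 + 3
  A^2 * (14*d + d^3) = -A^8 - 17*A^4 - 17 - A^-4
  A^0 * (10 + 10*d^2) = 10*A^4 + 30 + 10*A^-4
  A^-2 * (13*d + 2*d^3) = -2*A^4 - 19 - 19*A^-4 - 2*A^-8
  A^-4 * (6*d^2) = 6 + 12*A^-4 + 6*A^-8
  A^-6 * (d^3) = -1 - 3*A^-4 - 3*A^-8 - A^-12
Summing the groups: <K> = A^8 - A^4 + 2 - A^-4 + A^-8 - A^-12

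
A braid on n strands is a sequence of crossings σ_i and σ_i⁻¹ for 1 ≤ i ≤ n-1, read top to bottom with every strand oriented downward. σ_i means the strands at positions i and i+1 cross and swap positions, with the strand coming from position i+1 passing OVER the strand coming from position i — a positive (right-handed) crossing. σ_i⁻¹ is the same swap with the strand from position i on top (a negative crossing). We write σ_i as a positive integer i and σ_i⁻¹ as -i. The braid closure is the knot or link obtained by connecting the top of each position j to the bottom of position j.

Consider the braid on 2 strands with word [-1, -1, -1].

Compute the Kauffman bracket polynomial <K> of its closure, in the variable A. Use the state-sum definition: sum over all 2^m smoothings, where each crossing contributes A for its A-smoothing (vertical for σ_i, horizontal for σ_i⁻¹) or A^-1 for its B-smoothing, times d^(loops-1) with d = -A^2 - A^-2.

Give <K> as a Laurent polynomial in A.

Braid: s1^-1 s1^-1 s1^-1 on 2 strands, 3 crossings.
Writhe w = (#positive) - (#negative) = 0 - 3 = -3.
Computing the Kauffman bracket via state sum. There are 2^3 = 8 states.
Smooth each crossing (0=||, 1=⌣⌢); contribution A^(Σ sign_k(1-2s_k)) * d^(L-1).
  state 000: A-exp=-3, loops=2, term = A^-3 * d^1
  state 001: A-exp=-1, loops=1, term = A^-1 * d^0
  state 010: A-exp=-1, loops=1, term = A^-1 * d^0
  state 011: A-exp=+1, loops=2, term = A^1 * d^1
  state 100: A-exp=-1, loops=1, term = A^-1 * d^0
  state 101: A-exp=+1, loops=2, term = A^1 * d^1
  state 110: A-exp=+1, loops=2, term = A^1 * d^1
  state 111: A-exp=+3, loops=3, term = A^3 * d^2
Collect the terms by A-exponent (count of states per loop number):
Powers of d = -A^2 - A^-2: d^2 = A^4 + 2 + A^-4.
  A^3 * (d^2) = A^7 + 2*A^3 + A^-1
  A^1 * (3*d) = -3*A^3 - 3*A^-1
  A^-1 * (3) = 3*A^-1
  A^-3 * (d) = -A^-1 - A^-5
Summing the groups: <K> = A^7 - A^3 - A^-5

Answer: A^7 - A^3 - A^-5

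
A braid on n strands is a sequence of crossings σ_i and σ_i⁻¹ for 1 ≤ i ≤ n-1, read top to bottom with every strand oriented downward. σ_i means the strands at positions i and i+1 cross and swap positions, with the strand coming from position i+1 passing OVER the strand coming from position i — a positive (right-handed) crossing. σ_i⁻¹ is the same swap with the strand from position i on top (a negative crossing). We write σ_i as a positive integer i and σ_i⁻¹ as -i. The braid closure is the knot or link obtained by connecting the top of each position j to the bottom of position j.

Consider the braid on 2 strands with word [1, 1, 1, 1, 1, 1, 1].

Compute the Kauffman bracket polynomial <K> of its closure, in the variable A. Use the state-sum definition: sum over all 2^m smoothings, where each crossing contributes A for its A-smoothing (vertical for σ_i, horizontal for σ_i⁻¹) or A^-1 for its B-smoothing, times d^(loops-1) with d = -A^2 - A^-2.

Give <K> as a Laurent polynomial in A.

Braid: s1 s1 s1 s1 s1 s1 s1 on 2 strands, 7 crossings.
Writhe w = (#positive) - (#negative) = 7 - 0 = 7.
Computing the Kauffman bracket via state sum. There are 2^7 = 128 states.
Each crossing splits two ways (0=vertical, 1=horizontal). The state's weight is A^(#A-smoothings - #B-smoothings) * d^(loops - 1).
Tabulate the states by total A-exponent and number of loops L (A-exp: L × count):
  A^7: L=2 ×1
  A^5: L=1 ×7
  A^3: L=2 ×21
  A^1: L=3 ×35
  A^-1: L=4 ×35
  A^-3: L=5 ×21
  A^-5: L=6 ×7
  A^-7: L=7 ×1
Each group contributes A^e * Σ count * d^(L-1):
Powers of d = -A^2 - A^-2: d^2 = A^4 + 2 + A^-4; d^3 = -A^6 - 3*A^2 - 3*A^-2 - A^-6; d^4 = A^8 + 4*A^4 + 6 + 4*A^-4 + A^-8; d^5 = -A^10 - 5*A^6 - 10*A^2 - 10*A^-2 - 5*A^-6 - A^-10; d^6 = A^12 + 6*A^8 + 15*A^4 + 20 + 15*A^-4 + 6*A^-8 + A^-12.
  A^7 * (d) = -A^9 - A^5
  A^5 * (7) = 7*A^5
  A^3 * (21*d) = -21*A^5 - 21*A
  A^1 * (35*d^2) = 35*A^5 + 70*A + 35*A^-3
  A^-1 * (35*d^3) = -35*A^5 - 105*A - 105*A^-3 - 35*A^-7
  A^-3 * (21*d^4) = 21*A^5 + 84*A + 126*A^-3 + 84*A^-7 + 21*A^-11
  A^-5 * (7*d^5) = -7*A^5 - 35*A - 70*A^-3 - 70*A^-7 - 35*A^-11 - 7*A^-15
  A^-7 * (d^6) = A^5 + 6*A + 15*A^-3 + 20*A^-7 + 15*A^-11 + 6*A^-15 + A^-19
Summing the groups: <K> = -A^9 - A + A^-3 - A^-7 + A^-11 - A^-15 + A^-19

Answer: -A^9 - A + A^-3 - A^-7 + A^-11 - A^-15 + A^-19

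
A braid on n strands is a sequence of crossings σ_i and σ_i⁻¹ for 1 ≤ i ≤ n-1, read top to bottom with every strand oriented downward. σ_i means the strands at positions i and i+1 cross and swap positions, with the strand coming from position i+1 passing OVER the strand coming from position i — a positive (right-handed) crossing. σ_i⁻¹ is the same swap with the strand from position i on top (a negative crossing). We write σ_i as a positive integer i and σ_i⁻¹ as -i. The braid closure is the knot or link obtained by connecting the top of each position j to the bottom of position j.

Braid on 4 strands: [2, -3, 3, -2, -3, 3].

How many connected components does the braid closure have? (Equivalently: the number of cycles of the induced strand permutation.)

Track the strand permutation on 4 strands, starting from identity.
  step 1: s2 swaps positions 2,3 -> [1 3 2 4]
  step 2: s3^-1 swaps positions 3,4 -> [1 3 4 2]
  step 3: s3 swaps positions 3,4 -> [1 3 2 4]
  step 4: s2^-1 swaps positions 2,3 -> [1 2 3 4]
  step 5: s3^-1 swaps positions 3,4 -> [1 2 4 3]
  step 6: s3 swaps positions 3,4 -> [1 2 3 4]
Final permutation (position -> original strand): [1 2 3 4]
Closure components = cycle count of this permutation = 4.

Answer: 4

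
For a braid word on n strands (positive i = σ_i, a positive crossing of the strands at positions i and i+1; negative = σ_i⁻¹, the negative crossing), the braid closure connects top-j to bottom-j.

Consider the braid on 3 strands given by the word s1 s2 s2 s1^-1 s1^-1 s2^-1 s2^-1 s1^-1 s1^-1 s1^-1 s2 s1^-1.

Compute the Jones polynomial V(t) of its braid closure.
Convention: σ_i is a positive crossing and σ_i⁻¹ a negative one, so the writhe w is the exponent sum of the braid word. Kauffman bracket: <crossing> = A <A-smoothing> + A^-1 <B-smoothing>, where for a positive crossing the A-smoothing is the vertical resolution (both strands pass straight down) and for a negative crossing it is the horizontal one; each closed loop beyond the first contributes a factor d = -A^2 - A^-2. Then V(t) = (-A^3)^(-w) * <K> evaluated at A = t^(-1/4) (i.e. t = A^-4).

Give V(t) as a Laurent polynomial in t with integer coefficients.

The presented braid s1 s2 s2 s1^-1 s1^-1 s2^-1 s2^-1 s1^-1 s1^-1 s1^-1 s2 s1^-1 on 3 strands reduces by inverse Markov moves (closure unchanged at each step):
  Deconjugate: the word is γ·β·γ⁻¹ with γ = s1 (prefix) and γ⁻¹ = s1^-1 (suffix); strip both.
Reduced to β = s2 s2 s1^-1 s1^-1 s2^-1 s2^-1 s1^-1 s1^-1 s1^-1 s2 on 3 strands, 10 crossings.
Compute on β:
Braid: s2 s2 s1^-1 s1^-1 s2^-1 s2^-1 s1^-1 s1^-1 s1^-1 s2 on 3 strands, 10 crossings.
Writhe w = (#positive) - (#negative) = 3 - 7 = -4.
Enumerate smoothing states for the bracket polynomial. There are 2^10 = 1024 states.
Smooth each crossing (0=||, 1=⌣⌢); contribution A^(Σ sign_k(1-2s_k)) * d^(L-1).
Tabulate the states by total A-exponent and number of loops L (A-exp: L × count):
  A^10: L=6 ×1
  A^8: L=5 ×10
  A^6: L=4 ×41, L=6 ×4
  A^4: L=3 ×87, L=5 ×32, L=7 ×1
  A^2: L=2 ×97, L=4 ×100, L=6 ×13
  A^0: L=1 ×46, L=3 ×152, L=5 ×52, L=7 ×2
  A^-2: L=2 ×103, L=4 ×96, L=6 ×11
  A^-4: L=1 ×15, L=3 ×79, L=5 ×26
  A^-6: L=2 ×18, L=4 ×26, L=6 ×1
  A^-8: L=3 ×8, L=5 ×2
  A^-10: L=4 ×1
Each group contributes A^e * Σ count * d^(L-1):
Powers of d = -A^2 - A^-2: d^2 = A^4 + 2 + A^-4; d^3 = -A^6 - 3*A^2 - 3*A^-2 - A^-6; d^4 = A^8 + 4*A^4 + 6 + 4*A^-4 + A^-8; d^5 = -A^10 - 5*A^6 - 10*A^2 - 10*A^-2 - 5*A^-6 - A^-10; d^6 = A^12 + 6*A^8 + 15*A^4 + 20 + 15*A^-4 + 6*A^-8 + A^-12.
  A^10 * (d^5) = -A^20 - 5*A^16 - 10*A^12 - 10*A^8 - 5*A^4 - 1
  A^8 * (10*d^4) = 10*A^16 + 40*A^12 + 60*A^8 + 40*A^4 + 10
  A^6 * (41*d^3 + 4*d^5) = -4*A^16 - 61*A^12 - 163*A^8 - 163*A^4 - 61 - 4*A^-4
  A^4 * (87*d^2 + 32*d^4 + d^6) = A^16 + 38*A^12 + 230*A^8 + 386*A^4 + 230 + 38*A^-4 + A^-8
  A^2 * (97*d + 100*d^3 + 13*d^5) = -13*A^12 - 165*A^8 - 527*A^4 - 527 - 165*A^-4 - 13*A^-8
  A^0 * (46 + 152*d^2 + 52*d^4 + 2*d^6) = 2*A^12 + 64*A^8 + 390*A^4 + 702 + 390*A^-4 + 64*A^-8 + 2*A^-12
  A^-2 * (103*d + 96*d^3 + 11*d^5) = -11*A^8 - 151*A^4 - 501 - 501*A^-4 - 151*A^-8 - 11*A^-12
  A^-4 * (15 + 79*d^2 + 26*d^4) = 26*A^4 + 183 + 329*A^-4 + 183*A^-8 + 26*A^-12
  A^-6 * (18*d + 26*d^3 + d^5) = -A^4 - 31 - 106*A^-4 - 106*A^-8 - 31*A^-12 - A^-16
  A^-8 * (8*d^2 + 2*d^4) = 2 + 16*A^-4 + 28*A^-8 + 16*A^-12 + 2*A^-16
  A^-10 * (d^3) = -A^-4 - 3*A^-8 - 3*A^-12 - A^-16
Summing the groups: <K> = -A^20 + 2*A^16 - 4*A^12 + 5*A^8 - 5*A^4 + 6 - 4*A^-4 + 3*A^-8 - A^-12
Normalise by the writhe: (-A^3)^(-w) = (-A^3)^(4) = A^12, so f(A) = A^12 * <K> = -A^32 + 2*A^28 - 4*A^24 + 5*A^20 - 5*A^16 + 6*A^12 - 4*A^8 + 3*A^4 - 1.
Substitute A = t^(-1/4), i.e. A^e → t^(-e/4): V(t) = -1 + 3*t^-1 - 4*t^-2 + 6*t^-3 - 5*t^-4 + 5*t^-5 - 4*t^-6 + 2*t^-7 - t^-8

Answer: -1 + 3*t^-1 - 4*t^-2 + 6*t^-3 - 5*t^-4 + 5*t^-5 - 4*t^-6 + 2*t^-7 - t^-8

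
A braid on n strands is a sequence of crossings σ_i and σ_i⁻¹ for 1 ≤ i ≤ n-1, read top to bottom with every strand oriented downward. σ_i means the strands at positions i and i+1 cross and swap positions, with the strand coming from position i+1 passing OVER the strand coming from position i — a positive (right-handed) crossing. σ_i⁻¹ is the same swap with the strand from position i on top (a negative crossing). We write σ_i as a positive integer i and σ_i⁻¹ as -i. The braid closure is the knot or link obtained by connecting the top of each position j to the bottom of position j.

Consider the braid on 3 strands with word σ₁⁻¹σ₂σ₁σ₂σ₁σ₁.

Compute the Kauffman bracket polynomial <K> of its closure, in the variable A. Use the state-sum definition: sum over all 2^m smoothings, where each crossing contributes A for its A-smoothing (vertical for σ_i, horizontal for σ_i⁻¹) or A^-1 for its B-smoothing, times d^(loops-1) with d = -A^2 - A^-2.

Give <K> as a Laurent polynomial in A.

Braid: s1^-1 s2 s1 s2 s1 s1 on 3 strands, 6 crossings.
Writhe w = (#positive) - (#negative) = 5 - 1 = 4.
State-sum expansion of <K>. There are 2^6 = 64 states.
For each crossing: s=0 is the vertical smoothing, s=1 horizontal. Crossing k contributes A^(sign_k * (1 - 2*s_k)); loop factor d = -A^2 - A^-2.
Tabulate the states by total A-exponent and number of loops L (A-exp: L × count):
  A^6: L=2 ×1
  A^4: L=1 ×2, L=3 ×4
  A^2: L=2 ×12, L=4 ×3
  A^0: L=1 ×7, L=3 ×12, L=5 ×1
  A^-2: L=2 ×11, L=4 ×4
  A^-4: L=1 ×2, L=3 ×4
  A^-6: L=2 ×1
Each group contributes A^e * Σ count * d^(L-1):
Powers of d = -A^2 - A^-2: d^2 = A^4 + 2 + A^-4; d^3 = -A^6 - 3*A^2 - 3*A^-2 - A^-6; d^4 = A^8 + 4*A^4 + 6 + 4*A^-4 + A^-8.
  A^6 * (d) = -A^8 - A^4
  A^4 * (2 + 4*d^2) = 4*A^8 + 10*A^4 + 4
  A^2 * (12*d + 3*d^3) = -3*A^8 - 21*A^4 - 21 - 3*A^-4
  A^0 * (7 + 12*d^2 + d^4) = A^8 + 16*A^4 + 37 + 16*A^-4 + A^-8
  A^-2 * (11*d + 4*d^3) = -4*A^4 - 23 - 23*A^-4 - 4*A^-8
  A^-4 * (2 + 4*d^2) = 4 + 10*A^-4 + 4*A^-8
  A^-6 * (d) = -A^-4 - A^-8
Summing the groups: <K> = A^8 + 1 - A^-4

Answer: A^8 + 1 - A^-4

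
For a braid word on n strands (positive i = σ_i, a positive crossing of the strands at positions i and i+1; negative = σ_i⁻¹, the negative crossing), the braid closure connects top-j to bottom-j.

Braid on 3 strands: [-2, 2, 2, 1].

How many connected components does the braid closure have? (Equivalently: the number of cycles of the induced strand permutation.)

Track the strand permutation on 3 strands, starting from identity.
  step 1: s2^-1 swaps positions 2,3 -> [1 3 2]
  step 2: s2 swaps positions 2,3 -> [1 2 3]
  step 3: s2 swaps positions 2,3 -> [1 3 2]
  step 4: s1 swaps positions 1,2 -> [3 1 2]
Final permutation (position -> original strand): [3 1 2]
Closure components = cycle count of this permutation = 1.

Answer: 1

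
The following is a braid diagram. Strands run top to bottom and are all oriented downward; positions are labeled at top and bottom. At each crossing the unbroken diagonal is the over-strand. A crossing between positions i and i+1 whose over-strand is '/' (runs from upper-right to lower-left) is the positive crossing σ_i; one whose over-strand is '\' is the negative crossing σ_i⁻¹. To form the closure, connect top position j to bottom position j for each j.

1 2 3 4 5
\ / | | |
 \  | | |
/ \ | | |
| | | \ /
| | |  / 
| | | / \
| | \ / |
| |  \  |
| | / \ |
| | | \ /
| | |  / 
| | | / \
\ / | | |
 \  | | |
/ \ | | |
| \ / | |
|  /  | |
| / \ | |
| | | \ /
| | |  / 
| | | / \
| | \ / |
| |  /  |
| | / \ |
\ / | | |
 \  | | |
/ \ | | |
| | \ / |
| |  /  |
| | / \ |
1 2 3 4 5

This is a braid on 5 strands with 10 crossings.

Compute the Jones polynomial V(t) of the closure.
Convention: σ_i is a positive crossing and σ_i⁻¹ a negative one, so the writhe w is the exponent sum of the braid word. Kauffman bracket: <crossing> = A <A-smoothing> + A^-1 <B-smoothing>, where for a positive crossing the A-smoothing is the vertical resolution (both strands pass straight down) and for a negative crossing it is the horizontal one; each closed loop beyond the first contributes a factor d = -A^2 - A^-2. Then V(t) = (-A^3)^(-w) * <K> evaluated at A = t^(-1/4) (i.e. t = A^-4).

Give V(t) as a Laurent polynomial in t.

Reading the diagram top to bottom ('/'-over between positions i,i+1 = s_i, '\'-over = s_i^-1): braid word = s1^-1 s4 s3^-1 s4 s1^-1 s2 s4 s3 s1^-1 s3.
Braid: s1^-1 s4 s3^-1 s4 s1^-1 s2 s4 s3 s1^-1 s3 on 5 strands, 10 crossings.
Writhe w = (#positive) - (#negative) = 6 - 4 = 2.
State-sum expansion of <K>. There are 2^10 = 1024 states.
Each crossing splits two ways (0=vertical, 1=horizontal). The state's weight is A^(#A-smoothings - #B-smoothings) * d^(loops - 1).
Tabulate the states by total A-exponent and number of loops L (A-exp: L × count):
  A^10: L=5 ×1
  A^8: L=4 ×7, L=6 ×3
  A^6: L=3 ×18, L=5 ×26, L=7 ×1
  A^4: L=2 ×21, L=4 ×85, L=6 ×14
  A^2: L=1 ×9, L=3 ×137, L=5 ×62, L=7 ×2
  A^0: L=2 ×105, L=4 ×132, L=6 ×15
  A^-2: L=1 ×30, L=3 ×132, L=5 ×47, L=7 ×1
  A^-4: L=2 ×49, L=4 ×65, L=6 ×6
  A^-6: L=3 ×31, L=5 ×14
  A^-8: L=4 ×9, L=6 ×1
  A^-10: L=5 ×1
Each group contributes A^e * Σ count * d^(L-1):
Powers of d = -A^2 - A^-2: d^2 = A^4 + 2 + A^-4; d^3 = -A^6 - 3*A^2 - 3*A^-2 - A^-6; d^4 = A^8 + 4*A^4 + 6 + 4*A^-4 + A^-8; d^5 = -A^10 - 5*A^6 - 10*A^2 - 10*A^-2 - 5*A^-6 - A^-10; d^6 = A^12 + 6*A^8 + 15*A^4 + 20 + 15*A^-4 + 6*A^-8 + A^-12.
  A^10 * (d^4) = A^18 + 4*A^14 + 6*A^10 + 4*A^6 + A^2
  A^8 * (7*d^3 + 3*d^5) = -3*A^18 - 22*A^14 - 51*A^10 - 51*A^6 - 22*A^2 - 3*A^-2
  A^6 * (18*d^2 + 26*d^4 + d^6) = A^18 + 32*A^14 + 137*A^10 + 212*A^6 + 137*A^2 + 32*A^-2 + A^-6
  A^4 * (21*d + 85*d^3 + 14*d^5) = -14*A^14 - 155*A^10 - 416*A^6 - 416*A^2 - 155*A^-2 - 14*A^-6
  A^2 * (9 + 137*d^2 + 62*d^4 + 2*d^6) = 2*A^14 + 74*A^10 + 415*A^6 + 695*A^2 + 415*A^-2 + 74*A^-6 + 2*A^-10
  A^0 * (105*d + 132*d^3 + 15*d^5) = -15*A^10 - 207*A^6 - 651*A^2 - 651*A^-2 - 207*A^-6 - 15*A^-10
  A^-2 * (30 + 132*d^2 + 47*d^4 + d^6) = A^10 + 53*A^6 + 335*A^2 + 596*A^-2 + 335*A^-6 + 53*A^-10 + A^-14
  A^-4 * (49*d + 65*d^3 + 6*d^5) = -6*A^6 - 95*A^2 - 304*A^-2 - 304*A^-6 - 95*A^-10 - 6*A^-14
  A^-6 * (31*d^2 + 14*d^4) = 14*A^2 + 87*A^-2 + 146*A^-6 + 87*A^-10 + 14*A^-14
  A^-8 * (9*d^3 + d^5) = -A^2 - 14*A^-2 - 37*A^-6 - 37*A^-10 - 14*A^-14 - A^-18
  A^-10 * (d^4) = A^-2 + 4*A^-6 + 6*A^-10 + 4*A^-14 + A^-18
Summing the groups: <K> = -A^18 + 2*A^14 - 3*A^10 + 4*A^6 - 3*A^2 + 4*A^-2 - 2*A^-6 + A^-10 - A^-14
Normalise by the writhe: (-A^3)^(-w) = (-A^3)^(-2) = A^-6, so f(A) = A^-6 * <K> = -A^12 + 2*A^8 - 3*A^4 + 4 - 3*A^-4 + 4*A^-8 - 2*A^-12 + A^-16 - A^-20.
Substitute A = t^(-1/4), i.e. A^e → t^(-e/4): V(t) = -t^5 + t^4 - 2*t^3 + 4*t^2 - 3*t + 4 - 3*t^-1 + 2*t^-2 - t^-3

Answer: -t^5 + t^4 - 2*t^3 + 4*t^2 - 3*t + 4 - 3*t^-1 + 2*t^-2 - t^-3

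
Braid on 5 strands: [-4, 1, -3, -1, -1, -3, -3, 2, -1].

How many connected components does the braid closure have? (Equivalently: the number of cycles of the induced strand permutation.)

Track the strand permutation on 5 strands, starting from identity.
  step 1: s4^-1 swaps positions 4,5 -> [1 2 3 5 4]
  step 2: s1 swaps positions 1,2 -> [2 1 3 5 4]
  step 3: s3^-1 swaps positions 3,4 -> [2 1 5 3 4]
  step 4: s1^-1 swaps positions 1,2 -> [1 2 5 3 4]
  step 5: s1^-1 swaps positions 1,2 -> [2 1 5 3 4]
  step 6: s3^-1 swaps positions 3,4 -> [2 1 3 5 4]
  step 7: s3^-1 swaps positions 3,4 -> [2 1 5 3 4]
  step 8: s2 swaps positions 2,3 -> [2 5 1 3 4]
  step 9: s1^-1 swaps positions 1,2 -> [5 2 1 3 4]
Final permutation (position -> original strand): [5 2 1 3 4]
Closure components = cycle count of this permutation = 2.

Answer: 2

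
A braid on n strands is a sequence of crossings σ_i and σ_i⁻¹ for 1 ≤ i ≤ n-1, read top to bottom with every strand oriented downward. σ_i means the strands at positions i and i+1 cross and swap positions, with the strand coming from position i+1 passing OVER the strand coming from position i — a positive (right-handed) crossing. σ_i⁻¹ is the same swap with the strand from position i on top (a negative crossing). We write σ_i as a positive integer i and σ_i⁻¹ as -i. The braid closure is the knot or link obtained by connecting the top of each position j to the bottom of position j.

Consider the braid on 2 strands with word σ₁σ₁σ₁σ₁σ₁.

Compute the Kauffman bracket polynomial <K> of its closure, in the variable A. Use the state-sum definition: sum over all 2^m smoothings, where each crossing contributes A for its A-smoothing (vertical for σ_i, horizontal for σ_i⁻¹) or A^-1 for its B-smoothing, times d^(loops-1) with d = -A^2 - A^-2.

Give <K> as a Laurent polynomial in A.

Braid: s1 s1 s1 s1 s1 on 2 strands, 5 crossings.
Writhe w = (#positive) - (#negative) = 5 - 0 = 5.
Computing the Kauffman bracket via state sum. There are 2^5 = 32 states.
Each crossing splits two ways (0=vertical, 1=horizontal). The state's weight is A^(#A-smoothings - #B-smoothings) * d^(loops - 1).
  state 00000: A-exp=+5, loops=2, term = A^5 * d^1
  state 00001: A-exp=+3, loops=1, term = A^3 * d^0
  state 00010: A-exp=+3, loops=1, term = A^3 * d^0
  state 00011: A-exp=+1, loops=2, term = A^1 * d^1
  state 00100: A-exp=+3, loops=1, term = A^3 * d^0
  state 00101: A-exp=+1, loops=2, term = A^1 * d^1
  state 00110: A-exp=+1, loops=2, term = A^1 * d^1
  state 00111: A-exp=-1, loops=3, term = A^-1 * d^2
  state 01000: A-exp=+3, loops=1, term = A^3 * d^0
  state 01001: A-exp=+1, loops=2, term = A^1 * d^1
  state 01010: A-exp=+1, loops=2, term = A^1 * d^1
  state 01011: A-exp=-1, loops=3, term = A^-1 * d^2
  state 01100: A-exp=+1, loops=2, term = A^1 * d^1
  state 01101: A-exp=-1, loops=3, term = A^-1 * d^2
  state 01110: A-exp=-1, loops=3, term = A^-1 * d^2
  state 01111: A-exp=-3, loops=4, term = A^-3 * d^3
  state 10000: A-exp=+3, loops=1, term = A^3 * d^0
  state 10001: A-exp=+1, loops=2, term = A^1 * d^1
  state 10010: A-exp=+1, loops=2, term = A^1 * d^1
  state 10011: A-exp=-1, loops=3, term = A^-1 * d^2
  state 10100: A-exp=+1, loops=2, term = A^1 * d^1
  state 10101: A-exp=-1, loops=3, term = A^-1 * d^2
  state 10110: A-exp=-1, loops=3, term = A^-1 * d^2
  state 10111: A-exp=-3, loops=4, term = A^-3 * d^3
  state 11000: A-exp=+1, loops=2, term = A^1 * d^1
  state 11001: A-exp=-1, loops=3, term = A^-1 * d^2
  state 11010: A-exp=-1, loops=3, term = A^-1 * d^2
  state 11011: A-exp=-3, loops=4, term = A^-3 * d^3
  state 11100: A-exp=-1, loops=3, term = A^-1 * d^2
  state 11101: A-exp=-3, loops=4, term = A^-3 * d^3
  state 11110: A-exp=-3, loops=4, term = A^-3 * d^3
  state 11111: A-exp=-5, loops=5, term = A^-5 * d^4
Collect the terms by A-exponent (count of states per loop number):
Powers of d = -A^2 - A^-2: d^2 = A^4 + 2 + A^-4; d^3 = -A^6 - 3*A^2 - 3*A^-2 - A^-6; d^4 = A^8 + 4*A^4 + 6 + 4*A^-4 + A^-8.
  A^5 * (d) = -A^7 - A^3
  A^3 * (5) = 5*A^3
  A^1 * (10*d) = -10*A^3 - 10*A^-1
  A^-1 * (10*d^2) = 10*A^3 + 20*A^-1 + 10*A^-5
  A^-3 * (5*d^3) = -5*A^3 - 15*A^-1 - 15*A^-5 - 5*A^-9
  A^-5 * (d^4) = A^3 + 4*A^-1 + 6*A^-5 + 4*A^-9 + A^-13
Summing the groups: <K> = -A^7 - A^-1 + A^-5 - A^-9 + A^-13

Answer: -A^7 - A^-1 + A^-5 - A^-9 + A^-13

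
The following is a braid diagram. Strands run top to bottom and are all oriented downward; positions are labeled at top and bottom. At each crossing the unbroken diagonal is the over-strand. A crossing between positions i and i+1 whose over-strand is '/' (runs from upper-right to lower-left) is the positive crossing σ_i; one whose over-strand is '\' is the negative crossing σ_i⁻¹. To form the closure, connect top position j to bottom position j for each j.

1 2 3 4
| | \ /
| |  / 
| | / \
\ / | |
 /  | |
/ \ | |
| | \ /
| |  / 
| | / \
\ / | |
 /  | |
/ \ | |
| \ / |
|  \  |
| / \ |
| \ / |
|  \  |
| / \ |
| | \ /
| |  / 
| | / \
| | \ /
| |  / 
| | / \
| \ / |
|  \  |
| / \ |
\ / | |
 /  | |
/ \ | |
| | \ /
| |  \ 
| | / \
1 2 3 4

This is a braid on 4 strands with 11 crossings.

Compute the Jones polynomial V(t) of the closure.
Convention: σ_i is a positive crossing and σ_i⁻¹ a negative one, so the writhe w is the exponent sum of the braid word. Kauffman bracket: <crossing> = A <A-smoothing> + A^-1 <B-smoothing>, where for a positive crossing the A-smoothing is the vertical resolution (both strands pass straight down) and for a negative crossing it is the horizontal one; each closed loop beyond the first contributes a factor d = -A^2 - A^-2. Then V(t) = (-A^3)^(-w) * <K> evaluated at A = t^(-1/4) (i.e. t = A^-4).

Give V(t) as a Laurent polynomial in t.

t^7 - 3*t^6 + 4*t^5 - 6*t^4 + 7*t^3 - 6*t^2 + 6*t - 3 + 2*t^-1 - t^-2

Derivation:
Reading the diagram top to bottom ('/'-over between positions i,i+1 = s_i, '\'-over = s_i^-1): braid word = s3 s1 s3 s1 s2^-1 s2^-1 s3 s3 s2^-1 s1 s3^-1.
The presented braid s3 s1 s3 s1 s2^-1 s2^-1 s3 s3 s2^-1 s1 s3^-1 on 4 strands reduces by inverse Markov moves (closure unchanged at each step):
  Deconjugate: the word is γ·β·γ⁻¹ with γ = s3 (prefix) and γ⁻¹ = s3^-1 (suffix); strip both.
Reduced to β = s1 s3 s1 s2^-1 s2^-1 s3 s3 s2^-1 s1 on 4 strands, 9 crossings.
Compute on β:
Braid: s1 s3 s1 s2^-1 s2^-1 s3 s3 s2^-1 s1 on 4 strands, 9 crossings.
Writhe w = (#positive) - (#negative) = 6 - 3 = 3.
Enumerate smoothing states for the bracket polynomial. There are 2^9 = 512 states.
Smooth each crossing (0=||, 1=⌣⌢); contribution A^(Σ sign_k(1-2s_k)) * d^(L-1).
Tabulate the states by total A-exponent and number of loops L (A-exp: L × count):
  A^9: L=5 ×1
  A^7: L=4 ×9
  A^5: L=3 ×32, L=5 ×4
  A^3: L=2 ×55, L=4 ×28, L=6 ×1
  A^1: L=1 ×39, L=3 ×77, L=5 ×10
  A^-1: L=2 ×81, L=4 ×44, L=6 ×1
  A^-3: L=3 ×73, L=5 ×11
  A^-5: L=4 ×35, L=6 ×1
  A^-7: L=5 ×9
  A^-9: L=6 ×1
Each group contributes A^e * Σ count * d^(L-1):
Powers of d = -A^2 - A^-2: d^2 = A^4 + 2 + A^-4; d^3 = -A^6 - 3*A^2 - 3*A^-2 - A^-6; d^4 = A^8 + 4*A^4 + 6 + 4*A^-4 + A^-8; d^5 = -A^10 - 5*A^6 - 10*A^2 - 10*A^-2 - 5*A^-6 - A^-10.
  A^9 * (d^4) = A^17 + 4*A^13 + 6*A^9 + 4*A^5 + A
  A^7 * (9*d^3) = -9*A^13 - 27*A^9 - 27*A^5 - 9*A
  A^5 * (32*d^2 + 4*d^4) = 4*A^13 + 48*A^9 + 88*A^5 + 48*A + 4*A^-3
  A^3 * (55*d + 28*d^3 + d^5) = -A^13 - 33*A^9 - 149*A^5 - 149*A - 33*A^-3 - A^-7
  A^1 * (39 + 77*d^2 + 10*d^4) = 10*A^9 + 117*A^5 + 253*A + 117*A^-3 + 10*A^-7
  A^-1 * (81*d + 44*d^3 + d^5) = -A^9 - 49*A^5 - 223*A - 223*A^-3 - 49*A^-7 - A^-11
  A^-3 * (73*d^2 + 11*d^4) = 11*A^5 + 117*A + 212*A^-3 + 117*A^-7 + 11*A^-11
  A^-5 * (35*d^3 + d^5) = -A^5 - 40*A - 115*A^-3 - 115*A^-7 - 40*A^-11 - A^-15
  A^-7 * (9*d^4) = 9*A + 36*A^-3 + 54*A^-7 + 36*A^-11 + 9*A^-15
  A^-9 * (d^5) = -A - 5*A^-3 - 10*A^-7 - 10*A^-11 - 5*A^-15 - A^-19
Summing the groups: <K> = A^17 - 2*A^13 + 3*A^9 - 6*A^5 + 6*A - 7*A^-3 + 6*A^-7 - 4*A^-11 + 3*A^-15 - A^-19
Normalise by the writhe: (-A^3)^(-w) = (-A^3)^(-3) = -A^-9, so f(A) = -A^-9 * <K> = -A^8 + 2*A^4 - 3 + 6*A^-4 - 6*A^-8 + 7*A^-12 - 6*A^-16 + 4*A^-20 - 3*A^-24 + A^-28.
Substitute A = t^(-1/4), i.e. A^e → t^(-e/4): V(t) = t^7 - 3*t^6 + 4*t^5 - 6*t^4 + 7*t^3 - 6*t^2 + 6*t - 3 + 2*t^-1 - t^-2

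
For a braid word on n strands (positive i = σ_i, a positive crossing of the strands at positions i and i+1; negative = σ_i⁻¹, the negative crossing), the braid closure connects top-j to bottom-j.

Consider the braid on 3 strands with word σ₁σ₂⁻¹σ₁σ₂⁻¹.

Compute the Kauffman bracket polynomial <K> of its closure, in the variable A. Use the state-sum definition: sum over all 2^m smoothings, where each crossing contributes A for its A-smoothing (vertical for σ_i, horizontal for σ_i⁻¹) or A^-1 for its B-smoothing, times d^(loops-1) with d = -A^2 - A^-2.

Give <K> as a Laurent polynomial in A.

Braid: s1 s2^-1 s1 s2^-1 on 3 strands, 4 crossings.
Writhe w = (#positive) - (#negative) = 2 - 2 = 0.
Enumerate smoothing states for the bracket polynomial. There are 2^4 = 16 states.
Each crossing splits two ways (0=vertical, 1=horizontal). The state's weight is A^(#A-smoothings - #B-smoothings) * d^(loops - 1).
  state 0000: A-exp=+0, loops=3, term = A^0 * d^2
  state 0001: A-exp=+2, loops=2, term = A^2 * d^1
  state 0010: A-exp=-2, loops=2, term = A^-2 * d^1
  state 0011: A-exp=+0, loops=1, term = A^0 * d^0
  state 0100: A-exp=+2, loops=2, term = A^2 * d^1
  state 0101: A-exp=+4, loops=3, term = A^4 * d^2
  state 0110: A-exp=+0, loops=1, term = A^0 * d^0
  state 0111: A-exp=+2, loops=2, term = A^2 * d^1
  state 1000: A-exp=-2, loops=2, term = A^-2 * d^1
  state 1001: A-exp=+0, loops=1, term = A^0 * d^0
  state 1010: A-exp=-4, loops=3, term = A^-4 * d^2
  state 1011: A-exp=-2, loops=2, term = A^-2 * d^1
  state 1100: A-exp=+0, loops=1, term = A^0 * d^0
  state 1101: A-exp=+2, loops=2, term = A^2 * d^1
  state 1110: A-exp=-2, loops=2, term = A^-2 * d^1
  state 1111: A-exp=+0, loops=1, term = A^0 * d^0
Collect the terms by A-exponent (count of states per loop number):
Powers of d = -A^2 - A^-2: d^2 = A^4 + 2 + A^-4.
  A^4 * (d^2) = A^8 + 2*A^4 + 1
  A^2 * (4*d) = -4*A^4 - 4
  A^0 * (5 + d^2) = A^4 + 7 + A^-4
  A^-2 * (4*d) = -4 - 4*A^-4
  A^-4 * (d^2) = 1 + 2*A^-4 + A^-8
Summing the groups: <K> = A^8 - A^4 + 1 - A^-4 + A^-8

Answer: A^8 - A^4 + 1 - A^-4 + A^-8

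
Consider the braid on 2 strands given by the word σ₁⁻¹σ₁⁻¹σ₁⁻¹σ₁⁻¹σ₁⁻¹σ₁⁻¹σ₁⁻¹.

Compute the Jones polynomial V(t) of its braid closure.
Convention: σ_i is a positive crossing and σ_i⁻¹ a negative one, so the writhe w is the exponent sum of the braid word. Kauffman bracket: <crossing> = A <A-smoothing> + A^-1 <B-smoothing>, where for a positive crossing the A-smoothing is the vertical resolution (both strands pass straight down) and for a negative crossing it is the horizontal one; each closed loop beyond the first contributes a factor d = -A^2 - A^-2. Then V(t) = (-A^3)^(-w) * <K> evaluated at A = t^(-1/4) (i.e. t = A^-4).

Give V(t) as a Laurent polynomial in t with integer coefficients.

Braid: s1^-1 s1^-1 s1^-1 s1^-1 s1^-1 s1^-1 s1^-1 on 2 strands, 7 crossings.
Writhe w = (#positive) - (#negative) = 0 - 7 = -7.
State-sum expansion of <K>. There are 2^7 = 128 states.
For each crossing: s=0 is the vertical smoothing, s=1 horizontal. Crossing k contributes A^(sign_k * (1 - 2*s_k)); loop factor d = -A^2 - A^-2.
Tabulate the states by total A-exponent and number of loops L (A-exp: L × count):
  A^7: L=7 ×1
  A^5: L=6 ×7
  A^3: L=5 ×21
  A^1: L=4 ×35
  A^-1: L=3 ×35
  A^-3: L=2 ×21
  A^-5: L=1 ×7
  A^-7: L=2 ×1
Each group contributes A^e * Σ count * d^(L-1):
Powers of d = -A^2 - A^-2: d^2 = A^4 + 2 + A^-4; d^3 = -A^6 - 3*A^2 - 3*A^-2 - A^-6; d^4 = A^8 + 4*A^4 + 6 + 4*A^-4 + A^-8; d^5 = -A^10 - 5*A^6 - 10*A^2 - 10*A^-2 - 5*A^-6 - A^-10; d^6 = A^12 + 6*A^8 + 15*A^4 + 20 + 15*A^-4 + 6*A^-8 + A^-12.
  A^7 * (d^6) = A^19 + 6*A^15 + 15*A^11 + 20*A^7 + 15*A^3 + 6*A^-1 + A^-5
  A^5 * (7*d^5) = -7*A^15 - 35*A^11 - 70*A^7 - 70*A^3 - 35*A^-1 - 7*A^-5
  A^3 * (21*d^4) = 21*A^11 + 84*A^7 + 126*A^3 + 84*A^-1 + 21*A^-5
  A^1 * (35*d^3) = -35*A^7 - 105*A^3 - 105*A^-1 - 35*A^-5
  A^-1 * (35*d^2) = 35*A^3 + 70*A^-1 + 35*A^-5
  A^-3 * (21*d) = -21*A^-1 - 21*A^-5
  A^-5 * (7) = 7*A^-5
  A^-7 * (d) = -A^-5 - A^-9
Summing the groups: <K> = A^19 - A^15 + A^11 - A^7 + A^3 - A^-1 - A^-9
Normalise by the writhe: (-A^3)^(-w) = (-A^3)^(7) = -A^21, so f(A) = -A^21 * <K> = -A^40 + A^36 - A^32 + A^28 - A^24 + A^20 + A^12.
Substitute A = t^(-1/4), i.e. A^e → t^(-e/4): V(t) = t^-3 + t^-5 - t^-6 + t^-7 - t^-8 + t^-9 - t^-10

Answer: t^-3 + t^-5 - t^-6 + t^-7 - t^-8 + t^-9 - t^-10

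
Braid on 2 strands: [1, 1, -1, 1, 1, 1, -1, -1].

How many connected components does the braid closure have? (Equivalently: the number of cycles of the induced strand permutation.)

Track the strand permutation on 2 strands, starting from identity.
  step 1: s1 swaps positions 1,2 -> [2 1]
  step 2: s1 swaps positions 1,2 -> [1 2]
  step 3: s1^-1 swaps positions 1,2 -> [2 1]
  step 4: s1 swaps positions 1,2 -> [1 2]
  step 5: s1 swaps positions 1,2 -> [2 1]
  step 6: s1 swaps positions 1,2 -> [1 2]
  step 7: s1^-1 swaps positions 1,2 -> [2 1]
  step 8: s1^-1 swaps positions 1,2 -> [1 2]
Final permutation (position -> original strand): [1 2]
Closure components = cycle count of this permutation = 2.

Answer: 2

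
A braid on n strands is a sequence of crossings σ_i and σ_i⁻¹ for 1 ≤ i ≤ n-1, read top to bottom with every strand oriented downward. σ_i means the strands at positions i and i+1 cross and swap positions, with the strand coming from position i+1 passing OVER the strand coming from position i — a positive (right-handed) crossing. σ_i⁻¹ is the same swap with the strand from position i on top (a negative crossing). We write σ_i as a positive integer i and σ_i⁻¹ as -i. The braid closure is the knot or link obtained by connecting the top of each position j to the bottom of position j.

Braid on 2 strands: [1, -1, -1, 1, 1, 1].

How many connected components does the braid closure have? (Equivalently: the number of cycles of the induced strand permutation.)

2

Derivation:
Track the strand permutation on 2 strands, starting from identity.
  step 1: s1 swaps positions 1,2 -> [2 1]
  step 2: s1^-1 swaps positions 1,2 -> [1 2]
  step 3: s1^-1 swaps positions 1,2 -> [2 1]
  step 4: s1 swaps positions 1,2 -> [1 2]
  step 5: s1 swaps positions 1,2 -> [2 1]
  step 6: s1 swaps positions 1,2 -> [1 2]
Final permutation (position -> original strand): [1 2]
Closure components = cycle count of this permutation = 2.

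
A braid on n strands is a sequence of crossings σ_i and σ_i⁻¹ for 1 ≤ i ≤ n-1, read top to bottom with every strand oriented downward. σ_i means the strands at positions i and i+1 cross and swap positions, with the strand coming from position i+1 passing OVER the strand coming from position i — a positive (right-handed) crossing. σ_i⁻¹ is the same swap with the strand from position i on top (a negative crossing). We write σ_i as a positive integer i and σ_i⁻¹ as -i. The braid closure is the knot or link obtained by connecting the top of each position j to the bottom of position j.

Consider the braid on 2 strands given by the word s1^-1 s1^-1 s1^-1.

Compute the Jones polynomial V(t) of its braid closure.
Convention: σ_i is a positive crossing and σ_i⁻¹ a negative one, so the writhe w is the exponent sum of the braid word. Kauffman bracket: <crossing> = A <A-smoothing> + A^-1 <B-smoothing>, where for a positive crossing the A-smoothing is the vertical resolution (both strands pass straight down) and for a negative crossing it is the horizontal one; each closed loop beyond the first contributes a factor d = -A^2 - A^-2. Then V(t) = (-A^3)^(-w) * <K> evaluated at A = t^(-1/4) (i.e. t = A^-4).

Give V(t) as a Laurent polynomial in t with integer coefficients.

Braid: s1^-1 s1^-1 s1^-1 on 2 strands, 3 crossings.
Writhe w = (#positive) - (#negative) = 0 - 3 = -3.
State-sum expansion of <K>. There are 2^3 = 8 states.
Each crossing splits two ways (0=vertical, 1=horizontal). The state's weight is A^(#A-smoothings - #B-smoothings) * d^(loops - 1).
  state 000: A-exp=-3, loops=2, term = A^-3 * d^1
  state 001: A-exp=-1, loops=1, term = A^-1 * d^0
  state 010: A-exp=-1, loops=1, term = A^-1 * d^0
  state 011: A-exp=+1, loops=2, term = A^1 * d^1
  state 100: A-exp=-1, loops=1, term = A^-1 * d^0
  state 101: A-exp=+1, loops=2, term = A^1 * d^1
  state 110: A-exp=+1, loops=2, term = A^1 * d^1
  state 111: A-exp=+3, loops=3, term = A^3 * d^2
Collect the terms by A-exponent (count of states per loop number):
Powers of d = -A^2 - A^-2: d^2 = A^4 + 2 + A^-4.
  A^3 * (d^2) = A^7 + 2*A^3 + A^-1
  A^1 * (3*d) = -3*A^3 - 3*A^-1
  A^-1 * (3) = 3*A^-1
  A^-3 * (d) = -A^-1 - A^-5
Summing the groups: <K> = A^7 - A^3 - A^-5
Normalise by the writhe: (-A^3)^(-w) = (-A^3)^(3) = -A^9, so f(A) = -A^9 * <K> = -A^16 + A^12 + A^4.
Substitute A = t^(-1/4), i.e. A^e → t^(-e/4): V(t) = t^-1 + t^-3 - t^-4

Answer: t^-1 + t^-3 - t^-4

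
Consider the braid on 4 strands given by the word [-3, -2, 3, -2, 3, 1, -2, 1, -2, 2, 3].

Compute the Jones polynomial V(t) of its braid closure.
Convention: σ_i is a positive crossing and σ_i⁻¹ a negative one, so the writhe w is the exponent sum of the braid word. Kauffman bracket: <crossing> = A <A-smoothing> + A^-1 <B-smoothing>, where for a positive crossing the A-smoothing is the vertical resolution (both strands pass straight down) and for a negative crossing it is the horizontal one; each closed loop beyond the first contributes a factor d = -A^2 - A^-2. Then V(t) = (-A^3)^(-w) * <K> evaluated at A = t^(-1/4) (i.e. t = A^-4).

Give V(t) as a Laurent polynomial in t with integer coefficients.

The presented braid s3^-1 s2^-1 s3 s2^-1 s3 s1 s2^-1 s1 s2^-1 s2 s3 on 4 strands reduces by inverse Markov moves (closure unchanged at each step):
  Deconjugate: the word is γ·β·γ⁻¹ with γ = s3^-1 s2^-1 (prefix) and γ⁻¹ = s2 s3 (suffix); strip both.
Reduced to β = s3 s2^-1 s3 s1 s2^-1 s1 s2^-1 on 4 strands, 7 crossings.
Compute on β:
Braid: s3 s2^-1 s3 s1 s2^-1 s1 s2^-1 on 4 strands, 7 crossings.
Writhe w = (#positive) - (#negative) = 4 - 3 = 1.
Computing the Kauffman bracket via state sum. There are 2^7 = 128 states.
For each crossing: s=0 is the vertical smoothing, s=1 horizontal. Crossing k contributes A^(sign_k * (1 - 2*s_k)); loop factor d = -A^2 - A^-2.
Tabulate the states by total A-exponent and number of loops L (A-exp: L × count):
  A^7: L=5 ×1
  A^5: L=4 ×7
  A^3: L=3 ×21
  A^1: L=2 ×32, L=4 ×3
  A^-1: L=1 ×21, L=3 ×14
  A^-3: L=2 ×19, L=4 ×2
  A^-5: L=3 ×7
  A^-7: L=4 ×1
Each group contributes A^e * Σ count * d^(L-1):
Powers of d = -A^2 - A^-2: d^2 = A^4 + 2 + A^-4; d^3 = -A^6 - 3*A^2 - 3*A^-2 - A^-6; d^4 = A^8 + 4*A^4 + 6 + 4*A^-4 + A^-8.
  A^7 * (d^4) = A^15 + 4*A^11 + 6*A^7 + 4*A^3 + A^-1
  A^5 * (7*d^3) = -7*A^11 - 21*A^7 - 21*A^3 - 7*A^-1
  A^3 * (21*d^2) = 21*A^7 + 42*A^3 + 21*A^-1
  A^1 * (32*d + 3*d^3) = -3*A^7 - 41*A^3 - 41*A^-1 - 3*A^-5
  A^-1 * (21 + 14*d^2) = 14*A^3 + 49*A^-1 + 14*A^-5
  A^-3 * (19*d + 2*d^3) = -2*A^3 - 25*A^-1 - 25*A^-5 - 2*A^-9
  A^-5 * (7*d^2) = 7*A^-1 + 14*A^-5 + 7*A^-9
  A^-7 * (d^3) = -A^-1 - 3*A^-5 - 3*A^-9 - A^-13
Summing the groups: <K> = A^15 - 3*A^11 + 3*A^7 - 4*A^3 + 4*A^-1 - 3*A^-5 + 2*A^-9 - A^-13
Normalise by the writhe: (-A^3)^(-w) = (-A^3)^(-1) = -A^-3, so f(A) = -A^-3 * <K> = -A^12 + 3*A^8 - 3*A^4 + 4 - 4*A^-4 + 3*A^-8 - 2*A^-12 + A^-16.
Substitute A = t^(-1/4), i.e. A^e → t^(-e/4): V(t) = t^4 - 2*t^3 + 3*t^2 - 4*t + 4 - 3*t^-1 + 3*t^-2 - t^-3

Answer: t^4 - 2*t^3 + 3*t^2 - 4*t + 4 - 3*t^-1 + 3*t^-2 - t^-3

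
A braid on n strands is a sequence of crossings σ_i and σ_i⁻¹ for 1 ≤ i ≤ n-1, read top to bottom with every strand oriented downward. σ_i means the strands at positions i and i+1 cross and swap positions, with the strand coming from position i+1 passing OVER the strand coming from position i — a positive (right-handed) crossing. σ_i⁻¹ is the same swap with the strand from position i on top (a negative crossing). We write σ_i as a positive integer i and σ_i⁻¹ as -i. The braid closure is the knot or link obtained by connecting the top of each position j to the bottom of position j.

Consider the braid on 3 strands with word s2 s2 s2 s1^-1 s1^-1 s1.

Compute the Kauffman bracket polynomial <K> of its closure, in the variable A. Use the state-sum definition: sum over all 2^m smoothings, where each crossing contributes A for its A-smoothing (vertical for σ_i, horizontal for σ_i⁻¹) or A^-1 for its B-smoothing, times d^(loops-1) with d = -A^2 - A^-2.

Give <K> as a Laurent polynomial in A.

First cancel adjacent σ_i σ_i⁻¹ pairs (Reidemeister II — same braid, same closure): s2 s2 s2 s1^-1 s1^-1 s1 → s2 s2 s2 s1^-1.
Braid: s2 s2 s2 s1^-1 on 3 strands, 4 crossings.
Writhe w = (#positive) - (#negative) = 3 - 1 = 2.
State-sum expansion of <K>. There are 2^4 = 16 states.
Each crossing splits two ways (0=vertical, 1=horizontal). The state's weight is A^(#A-smoothings - #B-smoothings) * d^(loops - 1).
  state 0000: A-exp=+2, loops=3, term = A^2 * d^2
  state 0001: A-exp=+4, loops=2, term = A^4 * d^1
  state 0010: A-exp=+0, loops=2, term = A^0 * d^1
  state 0011: A-exp=+2, loops=1, term = A^2 * d^0
  state 0100: A-exp=+0, loops=2, term = A^0 * d^1
  state 0101: A-exp=+2, loops=1, term = A^2 * d^0
  state 0110: A-exp=-2, loops=3, term = A^-2 * d^2
  state 0111: A-exp=+0, loops=2, term = A^0 * d^1
  state 1000: A-exp=+0, loops=2, term = A^0 * d^1
  state 1001: A-exp=+2, loops=1, term = A^2 * d^0
  state 1010: A-exp=-2, loops=3, term = A^-2 * d^2
  state 1011: A-exp=+0, loops=2, term = A^0 * d^1
  state 1100: A-exp=-2, loops=3, term = A^-2 * d^2
  state 1101: A-exp=+0, loops=2, term = A^0 * d^1
  state 1110: A-exp=-4, loops=4, term = A^-4 * d^3
  state 1111: A-exp=-2, loops=3, term = A^-2 * d^2
Collect the terms by A-exponent (count of states per loop number):
Powers of d = -A^2 - A^-2: d^2 = A^4 + 2 + A^-4; d^3 = -A^6 - 3*A^2 - 3*A^-2 - A^-6.
  A^4 * (d) = -A^6 - A^2
  A^2 * (3 + d^2) = A^6 + 5*A^2 + A^-2
  A^0 * (6*d) = -6*A^2 - 6*A^-2
  A^-2 * (4*d^2) = 4*A^2 + 8*A^-2 + 4*A^-6
  A^-4 * (d^3) = -A^2 - 3*A^-2 - 3*A^-6 - A^-10
Summing the groups: <K> = A^2 + A^-6 - A^-10

Answer: A^2 + A^-6 - A^-10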